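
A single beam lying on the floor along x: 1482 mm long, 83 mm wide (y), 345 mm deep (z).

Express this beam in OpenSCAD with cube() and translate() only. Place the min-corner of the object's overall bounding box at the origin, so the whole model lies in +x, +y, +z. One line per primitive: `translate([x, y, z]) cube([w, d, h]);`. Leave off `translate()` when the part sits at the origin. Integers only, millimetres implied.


cube([1482, 83, 345]);


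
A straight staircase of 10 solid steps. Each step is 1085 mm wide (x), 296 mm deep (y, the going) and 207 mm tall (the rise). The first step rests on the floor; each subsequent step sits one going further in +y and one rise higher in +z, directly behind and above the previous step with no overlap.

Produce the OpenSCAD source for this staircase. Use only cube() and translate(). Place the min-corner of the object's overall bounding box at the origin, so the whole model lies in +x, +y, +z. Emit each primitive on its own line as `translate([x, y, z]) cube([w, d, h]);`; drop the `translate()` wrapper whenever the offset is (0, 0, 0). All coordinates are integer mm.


cube([1085, 296, 207]);
translate([0, 296, 207]) cube([1085, 296, 207]);
translate([0, 592, 414]) cube([1085, 296, 207]);
translate([0, 888, 621]) cube([1085, 296, 207]);
translate([0, 1184, 828]) cube([1085, 296, 207]);
translate([0, 1480, 1035]) cube([1085, 296, 207]);
translate([0, 1776, 1242]) cube([1085, 296, 207]);
translate([0, 2072, 1449]) cube([1085, 296, 207]);
translate([0, 2368, 1656]) cube([1085, 296, 207]);
translate([0, 2664, 1863]) cube([1085, 296, 207]);


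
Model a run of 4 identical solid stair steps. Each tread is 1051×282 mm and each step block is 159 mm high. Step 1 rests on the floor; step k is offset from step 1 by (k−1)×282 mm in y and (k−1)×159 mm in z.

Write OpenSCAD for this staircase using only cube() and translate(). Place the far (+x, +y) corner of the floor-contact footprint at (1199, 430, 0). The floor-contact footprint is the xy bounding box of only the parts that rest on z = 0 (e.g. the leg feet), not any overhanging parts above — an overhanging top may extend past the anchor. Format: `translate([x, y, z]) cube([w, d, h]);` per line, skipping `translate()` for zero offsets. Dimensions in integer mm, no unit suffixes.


translate([148, 148, 0]) cube([1051, 282, 159]);
translate([148, 430, 159]) cube([1051, 282, 159]);
translate([148, 712, 318]) cube([1051, 282, 159]);
translate([148, 994, 477]) cube([1051, 282, 159]);


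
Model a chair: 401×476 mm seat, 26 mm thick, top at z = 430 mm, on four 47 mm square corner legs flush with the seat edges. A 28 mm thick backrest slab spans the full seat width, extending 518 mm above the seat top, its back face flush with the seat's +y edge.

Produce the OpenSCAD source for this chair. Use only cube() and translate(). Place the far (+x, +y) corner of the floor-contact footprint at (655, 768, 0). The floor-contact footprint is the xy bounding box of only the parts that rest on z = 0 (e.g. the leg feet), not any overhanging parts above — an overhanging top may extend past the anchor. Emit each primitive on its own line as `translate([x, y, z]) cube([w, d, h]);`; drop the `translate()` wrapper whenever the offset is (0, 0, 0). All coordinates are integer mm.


// leg_h = 430 - 26 = 404
translate([254, 292, 404]) cube([401, 476, 26]);
translate([254, 292, 0]) cube([47, 47, 404]);
translate([608, 292, 0]) cube([47, 47, 404]);
translate([254, 721, 0]) cube([47, 47, 404]);
translate([608, 721, 0]) cube([47, 47, 404]);
translate([254, 740, 430]) cube([401, 28, 518]);


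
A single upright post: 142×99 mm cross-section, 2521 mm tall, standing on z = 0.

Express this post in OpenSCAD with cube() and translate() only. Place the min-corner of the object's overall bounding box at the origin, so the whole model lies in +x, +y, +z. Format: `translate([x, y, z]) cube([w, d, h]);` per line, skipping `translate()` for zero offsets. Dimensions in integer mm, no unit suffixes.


cube([142, 99, 2521]);


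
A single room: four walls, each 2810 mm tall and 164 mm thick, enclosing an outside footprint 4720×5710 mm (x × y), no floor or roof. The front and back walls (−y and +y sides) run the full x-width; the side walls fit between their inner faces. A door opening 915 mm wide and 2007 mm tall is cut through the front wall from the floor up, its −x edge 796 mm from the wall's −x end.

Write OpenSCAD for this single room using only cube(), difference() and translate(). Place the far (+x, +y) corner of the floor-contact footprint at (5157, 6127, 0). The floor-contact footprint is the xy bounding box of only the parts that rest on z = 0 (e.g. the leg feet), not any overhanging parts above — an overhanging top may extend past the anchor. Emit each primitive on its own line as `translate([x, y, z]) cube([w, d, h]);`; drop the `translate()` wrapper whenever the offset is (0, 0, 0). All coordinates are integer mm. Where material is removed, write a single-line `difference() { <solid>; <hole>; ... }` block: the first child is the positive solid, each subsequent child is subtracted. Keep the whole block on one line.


difference() { translate([437, 417, 0]) cube([4720, 164, 2810]); translate([1233, 417, 0]) cube([915, 164, 2007]); }
translate([437, 5963, 0]) cube([4720, 164, 2810]);
translate([437, 581, 0]) cube([164, 5382, 2810]);
translate([4993, 581, 0]) cube([164, 5382, 2810]);


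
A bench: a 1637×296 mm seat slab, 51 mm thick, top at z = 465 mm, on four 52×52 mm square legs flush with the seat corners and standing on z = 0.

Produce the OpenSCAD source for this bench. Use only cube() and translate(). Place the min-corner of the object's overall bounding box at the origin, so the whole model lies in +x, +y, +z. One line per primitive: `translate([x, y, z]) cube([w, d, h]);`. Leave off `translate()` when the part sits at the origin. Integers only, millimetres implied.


translate([0, 0, 414]) cube([1637, 296, 51]);
cube([52, 52, 414]);
translate([0, 244, 0]) cube([52, 52, 414]);
translate([1585, 0, 0]) cube([52, 52, 414]);
translate([1585, 244, 0]) cube([52, 52, 414]);


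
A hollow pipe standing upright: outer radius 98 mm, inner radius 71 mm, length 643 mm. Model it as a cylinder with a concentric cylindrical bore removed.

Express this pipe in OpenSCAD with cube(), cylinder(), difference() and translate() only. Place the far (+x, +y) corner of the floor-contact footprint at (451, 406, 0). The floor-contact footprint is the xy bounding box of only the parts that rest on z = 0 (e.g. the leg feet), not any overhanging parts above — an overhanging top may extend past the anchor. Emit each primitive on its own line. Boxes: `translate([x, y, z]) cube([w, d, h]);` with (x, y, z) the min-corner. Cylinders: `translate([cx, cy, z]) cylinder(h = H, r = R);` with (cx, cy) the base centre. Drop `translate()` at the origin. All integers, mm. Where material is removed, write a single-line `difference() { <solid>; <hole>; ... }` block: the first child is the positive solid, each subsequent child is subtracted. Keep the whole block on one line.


difference() { translate([353, 308, 0]) cylinder(h = 643, r = 98); translate([353, 308, 0]) cylinder(h = 643, r = 71); }


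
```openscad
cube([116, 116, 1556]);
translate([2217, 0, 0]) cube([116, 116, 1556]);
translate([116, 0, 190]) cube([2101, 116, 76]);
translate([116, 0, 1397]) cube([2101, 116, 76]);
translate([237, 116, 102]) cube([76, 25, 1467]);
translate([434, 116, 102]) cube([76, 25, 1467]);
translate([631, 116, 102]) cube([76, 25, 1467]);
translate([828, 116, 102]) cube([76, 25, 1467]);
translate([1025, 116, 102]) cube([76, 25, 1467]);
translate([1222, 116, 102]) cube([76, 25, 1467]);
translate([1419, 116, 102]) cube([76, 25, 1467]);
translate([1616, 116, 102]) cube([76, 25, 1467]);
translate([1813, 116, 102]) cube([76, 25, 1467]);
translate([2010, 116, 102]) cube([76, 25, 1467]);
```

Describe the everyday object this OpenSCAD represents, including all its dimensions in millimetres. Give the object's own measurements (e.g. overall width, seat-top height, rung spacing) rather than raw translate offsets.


A fence section. Two 116×116 mm posts, 1556 mm tall, stand on the floor with a clear span of 2101 mm between their inner faces. Two horizontal rails of 116×76 mm section span the gap between the posts with their undersides at z = 190 mm and z = 1397 mm, flush with the posts' −y face. 10 pickets, each 76 mm wide, 25 mm thick and 1467 mm tall, are fixed to the +y face of the rails with their bottoms at z = 102 mm, spaced across the span with a 121 mm gap after the −x post and between neighbouring pickets, with 131 mm left before the +x post.


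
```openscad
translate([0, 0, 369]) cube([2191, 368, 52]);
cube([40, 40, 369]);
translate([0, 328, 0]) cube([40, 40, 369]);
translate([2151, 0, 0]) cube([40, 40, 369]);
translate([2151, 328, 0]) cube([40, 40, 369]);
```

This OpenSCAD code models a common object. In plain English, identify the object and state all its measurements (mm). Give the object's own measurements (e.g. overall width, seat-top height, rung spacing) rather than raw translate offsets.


A long wooden bench with a 2191 mm (x) × 368 mm (y) seat, 52 mm thick, its top surface 421 mm above the floor. Four 40 mm square legs at the seat corners, flush with the edges, run from z = 0 to the seat underside.


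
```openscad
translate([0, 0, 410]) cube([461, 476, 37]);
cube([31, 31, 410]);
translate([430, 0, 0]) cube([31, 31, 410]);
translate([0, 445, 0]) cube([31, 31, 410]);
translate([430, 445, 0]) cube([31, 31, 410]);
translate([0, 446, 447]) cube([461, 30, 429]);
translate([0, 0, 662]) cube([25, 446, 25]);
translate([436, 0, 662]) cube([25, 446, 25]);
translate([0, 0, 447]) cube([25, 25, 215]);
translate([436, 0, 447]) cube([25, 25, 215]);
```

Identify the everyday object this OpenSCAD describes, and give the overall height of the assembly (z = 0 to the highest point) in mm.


A chair. The overall height is 876 mm.

A slab on four corner posts with a tall panel at the back — a chair. The seat slab sits at z = 410 with thickness 37, and the 429 mm backrest starts at the seat top, so the overall height is 410 + 37 + 429 = 876 mm.


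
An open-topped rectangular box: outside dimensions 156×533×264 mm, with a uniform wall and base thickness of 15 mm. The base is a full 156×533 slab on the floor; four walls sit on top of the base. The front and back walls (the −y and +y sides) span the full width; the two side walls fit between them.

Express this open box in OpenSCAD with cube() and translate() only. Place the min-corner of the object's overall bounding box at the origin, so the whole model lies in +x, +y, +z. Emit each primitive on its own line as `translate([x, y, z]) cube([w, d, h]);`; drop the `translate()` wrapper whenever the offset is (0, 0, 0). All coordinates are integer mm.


cube([156, 533, 15]);
translate([0, 0, 15]) cube([156, 15, 249]);
translate([0, 518, 15]) cube([156, 15, 249]);
translate([0, 15, 15]) cube([15, 503, 249]);
translate([141, 15, 15]) cube([15, 503, 249]);


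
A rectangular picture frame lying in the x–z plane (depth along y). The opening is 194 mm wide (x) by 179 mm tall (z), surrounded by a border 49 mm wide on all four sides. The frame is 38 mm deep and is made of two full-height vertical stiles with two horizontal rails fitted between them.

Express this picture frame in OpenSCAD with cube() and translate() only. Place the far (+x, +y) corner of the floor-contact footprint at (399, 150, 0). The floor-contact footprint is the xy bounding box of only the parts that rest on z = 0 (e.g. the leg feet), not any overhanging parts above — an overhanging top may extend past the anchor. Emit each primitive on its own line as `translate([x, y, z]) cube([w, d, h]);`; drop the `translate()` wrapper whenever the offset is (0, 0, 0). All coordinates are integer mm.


translate([107, 112, 0]) cube([49, 38, 277]);
translate([350, 112, 0]) cube([49, 38, 277]);
translate([156, 112, 0]) cube([194, 38, 49]);
translate([156, 112, 228]) cube([194, 38, 49]);


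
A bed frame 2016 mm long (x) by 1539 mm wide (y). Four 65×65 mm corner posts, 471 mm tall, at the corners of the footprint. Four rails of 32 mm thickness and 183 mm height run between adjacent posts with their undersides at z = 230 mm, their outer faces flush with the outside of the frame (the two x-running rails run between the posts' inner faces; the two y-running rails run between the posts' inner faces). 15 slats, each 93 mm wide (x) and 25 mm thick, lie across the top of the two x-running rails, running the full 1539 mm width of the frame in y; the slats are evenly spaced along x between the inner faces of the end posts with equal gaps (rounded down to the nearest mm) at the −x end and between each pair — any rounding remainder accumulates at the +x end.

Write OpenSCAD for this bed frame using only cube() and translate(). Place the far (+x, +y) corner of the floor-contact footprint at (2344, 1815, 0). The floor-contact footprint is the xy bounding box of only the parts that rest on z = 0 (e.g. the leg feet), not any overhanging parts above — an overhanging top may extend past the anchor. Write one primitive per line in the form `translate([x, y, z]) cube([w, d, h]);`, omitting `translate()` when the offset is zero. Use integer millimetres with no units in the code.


// slat z = rail_z + rail_h = 230 + 183 = 413
// slat gap = ⌊(1886 − 15·93) / 16⌋ = 30
translate([328, 276, 0]) cube([65, 65, 471]);
translate([328, 1750, 0]) cube([65, 65, 471]);
translate([2279, 276, 0]) cube([65, 65, 471]);
translate([2279, 1750, 0]) cube([65, 65, 471]);
translate([393, 276, 230]) cube([1886, 32, 183]);
translate([393, 1783, 230]) cube([1886, 32, 183]);
translate([328, 341, 230]) cube([32, 1409, 183]);
translate([2312, 341, 230]) cube([32, 1409, 183]);
translate([423, 276, 413]) cube([93, 1539, 25]);
translate([546, 276, 413]) cube([93, 1539, 25]);
translate([669, 276, 413]) cube([93, 1539, 25]);
translate([792, 276, 413]) cube([93, 1539, 25]);
translate([915, 276, 413]) cube([93, 1539, 25]);
translate([1038, 276, 413]) cube([93, 1539, 25]);
translate([1161, 276, 413]) cube([93, 1539, 25]);
translate([1284, 276, 413]) cube([93, 1539, 25]);
translate([1407, 276, 413]) cube([93, 1539, 25]);
translate([1530, 276, 413]) cube([93, 1539, 25]);
translate([1653, 276, 413]) cube([93, 1539, 25]);
translate([1776, 276, 413]) cube([93, 1539, 25]);
translate([1899, 276, 413]) cube([93, 1539, 25]);
translate([2022, 276, 413]) cube([93, 1539, 25]);
translate([2145, 276, 413]) cube([93, 1539, 25]);


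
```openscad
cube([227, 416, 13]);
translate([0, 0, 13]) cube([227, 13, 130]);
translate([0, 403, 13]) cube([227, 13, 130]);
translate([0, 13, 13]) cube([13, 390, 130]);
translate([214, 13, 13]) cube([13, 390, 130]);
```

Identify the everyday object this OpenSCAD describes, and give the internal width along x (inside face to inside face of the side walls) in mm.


An open box. The internal width is 201 mm.

A 227×416 base slab with four walls standing on it — an open box. The base is 227 mm wide and the walls are 13 mm thick, so the internal width is 227 − 2 × 13 = 201 mm.


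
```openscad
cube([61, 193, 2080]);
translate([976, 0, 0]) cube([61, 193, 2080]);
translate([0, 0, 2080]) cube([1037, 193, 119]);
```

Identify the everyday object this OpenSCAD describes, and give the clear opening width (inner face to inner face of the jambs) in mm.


A door frame. The clear opening width is 915 mm.

Two 2080 mm tall posts with a header on top — a door frame. The left jamb is 61 mm wide at x = 0; the right jamb starts at x = 976. The clear opening is 976 − 61 = 915 mm.


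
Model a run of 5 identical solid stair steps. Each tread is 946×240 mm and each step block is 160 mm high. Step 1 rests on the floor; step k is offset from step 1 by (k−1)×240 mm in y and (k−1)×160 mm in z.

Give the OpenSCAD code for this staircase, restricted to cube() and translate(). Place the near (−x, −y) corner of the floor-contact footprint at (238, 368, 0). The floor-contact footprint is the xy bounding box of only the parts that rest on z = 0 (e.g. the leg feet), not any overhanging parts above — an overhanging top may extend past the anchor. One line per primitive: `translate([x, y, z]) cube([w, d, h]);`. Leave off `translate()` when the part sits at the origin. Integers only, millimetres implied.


translate([238, 368, 0]) cube([946, 240, 160]);
translate([238, 608, 160]) cube([946, 240, 160]);
translate([238, 848, 320]) cube([946, 240, 160]);
translate([238, 1088, 480]) cube([946, 240, 160]);
translate([238, 1328, 640]) cube([946, 240, 160]);


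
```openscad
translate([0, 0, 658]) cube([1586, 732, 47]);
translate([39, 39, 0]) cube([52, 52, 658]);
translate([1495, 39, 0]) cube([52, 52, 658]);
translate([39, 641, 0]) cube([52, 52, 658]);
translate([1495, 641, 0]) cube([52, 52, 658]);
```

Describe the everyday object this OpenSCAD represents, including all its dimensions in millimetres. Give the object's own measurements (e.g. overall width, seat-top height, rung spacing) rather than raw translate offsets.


A table: top 1586 mm (x) × 732 mm (y), 47 mm thick, upper face at z = 705 mm, on four 52×52 mm square legs, each inset 39 mm from the nearest pair of top edges from z = 0 to the bottom of the top.


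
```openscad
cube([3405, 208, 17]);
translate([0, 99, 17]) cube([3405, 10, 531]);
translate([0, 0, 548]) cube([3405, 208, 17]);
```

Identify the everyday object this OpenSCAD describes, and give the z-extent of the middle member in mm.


An I-beam. The web height is 531 mm.

Two wide flanges with a thin centred web — an I-beam. Overall 565 mm minus two 17 mm flanges gives a web of 565 − 2·17 = 531 mm.


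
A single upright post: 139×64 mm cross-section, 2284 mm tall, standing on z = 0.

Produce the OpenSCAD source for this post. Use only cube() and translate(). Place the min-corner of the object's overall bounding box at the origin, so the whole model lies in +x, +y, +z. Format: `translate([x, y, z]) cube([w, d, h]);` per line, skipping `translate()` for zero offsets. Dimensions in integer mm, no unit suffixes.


cube([139, 64, 2284]);


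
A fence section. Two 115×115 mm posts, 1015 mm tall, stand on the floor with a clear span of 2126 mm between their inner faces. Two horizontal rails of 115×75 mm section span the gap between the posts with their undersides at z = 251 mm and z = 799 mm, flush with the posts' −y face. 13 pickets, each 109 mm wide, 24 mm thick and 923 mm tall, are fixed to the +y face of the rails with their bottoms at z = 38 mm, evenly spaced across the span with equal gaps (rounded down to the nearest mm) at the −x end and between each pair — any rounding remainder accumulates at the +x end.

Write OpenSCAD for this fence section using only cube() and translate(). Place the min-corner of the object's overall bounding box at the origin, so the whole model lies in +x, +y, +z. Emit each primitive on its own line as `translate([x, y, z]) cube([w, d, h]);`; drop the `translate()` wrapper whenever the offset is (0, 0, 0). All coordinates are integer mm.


cube([115, 115, 1015]);
translate([2241, 0, 0]) cube([115, 115, 1015]);
translate([115, 0, 251]) cube([2126, 115, 75]);
translate([115, 0, 799]) cube([2126, 115, 75]);
translate([165, 115, 38]) cube([109, 24, 923]);
translate([324, 115, 38]) cube([109, 24, 923]);
translate([483, 115, 38]) cube([109, 24, 923]);
translate([642, 115, 38]) cube([109, 24, 923]);
translate([801, 115, 38]) cube([109, 24, 923]);
translate([960, 115, 38]) cube([109, 24, 923]);
translate([1119, 115, 38]) cube([109, 24, 923]);
translate([1278, 115, 38]) cube([109, 24, 923]);
translate([1437, 115, 38]) cube([109, 24, 923]);
translate([1596, 115, 38]) cube([109, 24, 923]);
translate([1755, 115, 38]) cube([109, 24, 923]);
translate([1914, 115, 38]) cube([109, 24, 923]);
translate([2073, 115, 38]) cube([109, 24, 923]);


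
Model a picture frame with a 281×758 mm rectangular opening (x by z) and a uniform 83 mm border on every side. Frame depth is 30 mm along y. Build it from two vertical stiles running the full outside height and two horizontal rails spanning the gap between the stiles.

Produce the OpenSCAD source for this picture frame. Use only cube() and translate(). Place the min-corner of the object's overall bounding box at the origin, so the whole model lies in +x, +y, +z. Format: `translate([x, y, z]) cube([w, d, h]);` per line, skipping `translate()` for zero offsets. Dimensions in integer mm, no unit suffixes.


cube([83, 30, 924]);
translate([364, 0, 0]) cube([83, 30, 924]);
translate([83, 0, 0]) cube([281, 30, 83]);
translate([83, 0, 841]) cube([281, 30, 83]);


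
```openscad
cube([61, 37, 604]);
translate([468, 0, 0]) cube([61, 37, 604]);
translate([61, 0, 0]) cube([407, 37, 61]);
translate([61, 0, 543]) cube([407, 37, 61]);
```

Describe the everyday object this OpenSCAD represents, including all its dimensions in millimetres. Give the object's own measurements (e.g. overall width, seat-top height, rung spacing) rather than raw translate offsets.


A rectangular picture frame lying in the x–z plane (depth along y). The opening is 407 mm wide (x) by 482 mm tall (z), surrounded by a border 61 mm wide on all four sides. The frame is 37 mm deep and is made of two full-height vertical stiles with two horizontal rails fitted between them.


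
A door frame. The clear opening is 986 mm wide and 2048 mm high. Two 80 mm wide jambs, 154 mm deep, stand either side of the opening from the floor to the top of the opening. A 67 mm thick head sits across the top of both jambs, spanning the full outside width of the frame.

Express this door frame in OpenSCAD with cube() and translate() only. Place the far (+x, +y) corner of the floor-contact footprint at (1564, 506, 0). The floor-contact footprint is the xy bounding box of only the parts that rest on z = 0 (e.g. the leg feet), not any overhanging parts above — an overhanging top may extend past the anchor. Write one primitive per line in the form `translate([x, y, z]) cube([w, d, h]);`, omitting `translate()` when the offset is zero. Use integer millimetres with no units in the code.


translate([418, 352, 0]) cube([80, 154, 2048]);
translate([1484, 352, 0]) cube([80, 154, 2048]);
translate([418, 352, 2048]) cube([1146, 154, 67]);


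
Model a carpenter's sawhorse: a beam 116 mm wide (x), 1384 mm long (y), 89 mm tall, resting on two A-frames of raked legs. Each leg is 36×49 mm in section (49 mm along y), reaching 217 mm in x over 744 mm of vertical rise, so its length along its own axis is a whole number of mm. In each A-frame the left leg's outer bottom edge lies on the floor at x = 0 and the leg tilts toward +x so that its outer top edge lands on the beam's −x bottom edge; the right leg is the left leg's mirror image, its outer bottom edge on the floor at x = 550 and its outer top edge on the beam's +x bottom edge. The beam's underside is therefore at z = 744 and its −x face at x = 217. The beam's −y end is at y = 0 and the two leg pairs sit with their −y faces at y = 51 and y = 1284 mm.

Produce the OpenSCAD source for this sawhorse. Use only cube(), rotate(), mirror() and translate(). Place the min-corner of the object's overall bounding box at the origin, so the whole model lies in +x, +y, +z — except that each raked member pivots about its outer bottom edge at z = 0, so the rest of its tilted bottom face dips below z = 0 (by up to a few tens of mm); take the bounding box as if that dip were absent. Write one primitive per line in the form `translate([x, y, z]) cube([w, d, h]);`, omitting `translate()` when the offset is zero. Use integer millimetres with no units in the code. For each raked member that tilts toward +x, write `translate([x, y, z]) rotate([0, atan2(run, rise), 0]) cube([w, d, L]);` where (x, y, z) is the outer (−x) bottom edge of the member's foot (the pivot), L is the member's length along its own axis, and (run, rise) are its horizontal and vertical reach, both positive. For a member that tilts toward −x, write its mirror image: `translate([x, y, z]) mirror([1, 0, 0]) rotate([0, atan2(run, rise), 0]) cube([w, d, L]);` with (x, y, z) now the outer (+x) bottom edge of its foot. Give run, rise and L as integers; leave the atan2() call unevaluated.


translate([217, 0, 744]) cube([116, 1384, 89]);
translate([0, 51, 0]) rotate([0, atan2(217, 744), 0]) cube([36, 49, 775]);
translate([550, 51, 0]) mirror([1, 0, 0]) rotate([0, atan2(217, 744), 0]) cube([36, 49, 775]);
translate([0, 1284, 0]) rotate([0, atan2(217, 744), 0]) cube([36, 49, 775]);
translate([550, 1284, 0]) mirror([1, 0, 0]) rotate([0, atan2(217, 744), 0]) cube([36, 49, 775]);


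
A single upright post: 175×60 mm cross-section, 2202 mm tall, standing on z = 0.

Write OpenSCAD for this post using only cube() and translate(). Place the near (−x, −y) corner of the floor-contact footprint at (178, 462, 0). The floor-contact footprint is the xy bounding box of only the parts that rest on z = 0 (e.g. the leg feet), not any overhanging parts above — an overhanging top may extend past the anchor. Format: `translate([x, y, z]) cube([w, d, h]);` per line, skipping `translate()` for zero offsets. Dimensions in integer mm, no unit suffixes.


translate([178, 462, 0]) cube([175, 60, 2202]);


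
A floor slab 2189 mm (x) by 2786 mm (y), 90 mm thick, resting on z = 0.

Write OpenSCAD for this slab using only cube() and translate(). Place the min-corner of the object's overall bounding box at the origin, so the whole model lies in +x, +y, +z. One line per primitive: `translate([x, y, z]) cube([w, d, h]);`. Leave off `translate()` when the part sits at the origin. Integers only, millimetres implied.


cube([2189, 2786, 90]);


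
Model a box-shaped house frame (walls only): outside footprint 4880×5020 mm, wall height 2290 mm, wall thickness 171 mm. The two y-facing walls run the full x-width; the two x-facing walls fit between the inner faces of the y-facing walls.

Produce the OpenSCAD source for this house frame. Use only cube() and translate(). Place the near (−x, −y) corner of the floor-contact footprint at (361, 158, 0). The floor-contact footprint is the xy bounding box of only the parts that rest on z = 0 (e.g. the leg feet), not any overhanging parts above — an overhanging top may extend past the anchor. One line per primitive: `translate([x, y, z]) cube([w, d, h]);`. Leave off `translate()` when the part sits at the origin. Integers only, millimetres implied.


translate([361, 158, 0]) cube([4880, 171, 2290]);
translate([361, 5007, 0]) cube([4880, 171, 2290]);
translate([361, 329, 0]) cube([171, 4678, 2290]);
translate([5070, 329, 0]) cube([171, 4678, 2290]);


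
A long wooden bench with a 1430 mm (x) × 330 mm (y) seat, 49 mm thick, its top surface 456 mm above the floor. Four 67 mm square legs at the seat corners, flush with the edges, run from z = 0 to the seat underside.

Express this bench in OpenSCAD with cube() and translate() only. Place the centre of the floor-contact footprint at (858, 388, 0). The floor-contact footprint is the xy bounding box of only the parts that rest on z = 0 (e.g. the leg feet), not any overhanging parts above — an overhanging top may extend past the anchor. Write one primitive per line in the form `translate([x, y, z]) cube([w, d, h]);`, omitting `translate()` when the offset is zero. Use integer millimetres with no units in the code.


translate([143, 223, 407]) cube([1430, 330, 49]);
translate([143, 223, 0]) cube([67, 67, 407]);
translate([143, 486, 0]) cube([67, 67, 407]);
translate([1506, 223, 0]) cube([67, 67, 407]);
translate([1506, 486, 0]) cube([67, 67, 407]);


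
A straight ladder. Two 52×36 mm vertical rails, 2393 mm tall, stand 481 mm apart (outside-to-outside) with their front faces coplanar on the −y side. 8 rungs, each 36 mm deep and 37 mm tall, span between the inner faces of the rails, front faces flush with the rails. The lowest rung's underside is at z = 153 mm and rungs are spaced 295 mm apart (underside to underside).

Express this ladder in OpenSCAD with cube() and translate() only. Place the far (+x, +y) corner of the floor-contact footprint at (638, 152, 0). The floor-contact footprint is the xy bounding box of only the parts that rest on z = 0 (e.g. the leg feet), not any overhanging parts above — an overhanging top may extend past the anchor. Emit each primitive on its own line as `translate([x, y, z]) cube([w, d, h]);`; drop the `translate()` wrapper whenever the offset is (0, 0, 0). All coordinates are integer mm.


translate([157, 116, 0]) cube([52, 36, 2393]);
translate([586, 116, 0]) cube([52, 36, 2393]);
translate([209, 116, 153]) cube([377, 36, 37]);
translate([209, 116, 448]) cube([377, 36, 37]);
translate([209, 116, 743]) cube([377, 36, 37]);
translate([209, 116, 1038]) cube([377, 36, 37]);
translate([209, 116, 1333]) cube([377, 36, 37]);
translate([209, 116, 1628]) cube([377, 36, 37]);
translate([209, 116, 1923]) cube([377, 36, 37]);
translate([209, 116, 2218]) cube([377, 36, 37]);


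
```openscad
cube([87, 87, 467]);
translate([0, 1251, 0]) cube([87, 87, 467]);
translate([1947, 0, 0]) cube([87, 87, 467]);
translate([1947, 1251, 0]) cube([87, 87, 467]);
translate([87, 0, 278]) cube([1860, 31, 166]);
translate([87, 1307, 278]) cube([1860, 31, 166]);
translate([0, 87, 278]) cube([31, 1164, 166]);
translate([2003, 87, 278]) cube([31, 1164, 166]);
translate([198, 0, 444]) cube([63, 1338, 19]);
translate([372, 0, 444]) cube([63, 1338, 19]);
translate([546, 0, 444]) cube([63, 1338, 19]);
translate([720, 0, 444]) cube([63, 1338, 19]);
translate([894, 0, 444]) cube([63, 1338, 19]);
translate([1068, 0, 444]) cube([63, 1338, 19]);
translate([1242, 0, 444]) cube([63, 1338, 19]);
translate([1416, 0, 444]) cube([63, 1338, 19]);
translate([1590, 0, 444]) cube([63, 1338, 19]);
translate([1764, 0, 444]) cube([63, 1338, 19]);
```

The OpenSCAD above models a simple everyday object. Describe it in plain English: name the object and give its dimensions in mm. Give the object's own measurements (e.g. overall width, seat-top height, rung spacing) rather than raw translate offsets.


A bed frame 2034 mm long (x) by 1338 mm wide (y). Four 87×87 mm corner posts, 467 mm tall, at the corners of the footprint. Four rails of 31 mm thickness and 166 mm height run between adjacent posts with their undersides at z = 278 mm, their outer faces flush with the outside of the frame (the two x-running rails run between the posts' inner faces; the two y-running rails run between the posts' inner faces). 10 slats, each 63 mm wide (x) and 19 mm thick, lie across the top of the two x-running rails, running the full 1338 mm width of the frame in y; along x they sit between the end posts with a 111 mm gap after the −x posts and between neighbouring slats, leaving 120 mm before the +x posts.


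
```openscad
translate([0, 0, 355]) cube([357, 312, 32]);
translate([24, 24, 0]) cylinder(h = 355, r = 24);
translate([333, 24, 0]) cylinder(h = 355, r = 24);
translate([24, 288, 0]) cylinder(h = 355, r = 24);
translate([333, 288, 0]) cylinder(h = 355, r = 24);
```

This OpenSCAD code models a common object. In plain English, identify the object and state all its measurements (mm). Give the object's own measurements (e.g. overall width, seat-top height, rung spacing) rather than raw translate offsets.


A four-legged stool. The seat is a 357×312×32 mm slab whose top surface is at z = 387 mm; four round legs, each 48 mm in diameter, run from the floor (z = 0) to the underside of the seat, each leg's axis is inset half a diameter from the nearest pair of seat edges (so the leg's bounding box is flush with the corner).


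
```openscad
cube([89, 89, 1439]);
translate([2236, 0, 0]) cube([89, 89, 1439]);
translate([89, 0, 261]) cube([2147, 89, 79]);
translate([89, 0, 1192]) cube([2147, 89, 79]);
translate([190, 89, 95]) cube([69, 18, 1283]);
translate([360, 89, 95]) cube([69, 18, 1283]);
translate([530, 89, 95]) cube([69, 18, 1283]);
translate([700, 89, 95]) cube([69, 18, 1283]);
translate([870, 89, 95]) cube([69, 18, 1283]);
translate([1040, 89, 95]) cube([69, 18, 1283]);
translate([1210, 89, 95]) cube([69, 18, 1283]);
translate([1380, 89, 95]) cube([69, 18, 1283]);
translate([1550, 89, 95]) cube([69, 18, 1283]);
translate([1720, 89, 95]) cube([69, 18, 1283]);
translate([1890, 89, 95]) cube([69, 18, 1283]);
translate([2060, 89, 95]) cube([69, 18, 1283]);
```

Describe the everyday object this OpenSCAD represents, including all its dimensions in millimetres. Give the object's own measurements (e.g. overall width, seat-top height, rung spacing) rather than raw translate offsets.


A fence section. Two 89×89 mm posts, 1439 mm tall, stand on the floor with a clear span of 2147 mm between their inner faces. Two horizontal rails of 89×79 mm section span the gap between the posts with their undersides at z = 261 mm and z = 1192 mm, flush with the posts' −y face. 12 pickets, each 69 mm wide, 18 mm thick and 1283 mm tall, are fixed to the +y face of the rails with their bottoms at z = 95 mm, spaced across the span with a 101 mm gap after the −x post and between neighbouring pickets, with 107 mm left before the +x post.


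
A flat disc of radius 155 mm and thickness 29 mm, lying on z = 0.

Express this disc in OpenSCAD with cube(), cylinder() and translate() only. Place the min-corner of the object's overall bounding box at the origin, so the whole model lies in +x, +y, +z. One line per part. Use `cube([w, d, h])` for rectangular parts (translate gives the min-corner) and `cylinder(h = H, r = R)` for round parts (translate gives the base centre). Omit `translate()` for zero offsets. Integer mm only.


translate([155, 155, 0]) cylinder(h = 29, r = 155);


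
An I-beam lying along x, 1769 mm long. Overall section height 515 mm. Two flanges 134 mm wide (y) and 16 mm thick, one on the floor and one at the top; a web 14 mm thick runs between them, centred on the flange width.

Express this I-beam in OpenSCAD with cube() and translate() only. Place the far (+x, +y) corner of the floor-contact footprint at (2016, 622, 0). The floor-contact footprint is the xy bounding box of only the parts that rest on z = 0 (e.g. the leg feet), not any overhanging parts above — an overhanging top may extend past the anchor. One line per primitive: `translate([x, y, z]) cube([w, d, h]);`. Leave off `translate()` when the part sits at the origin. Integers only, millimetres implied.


translate([247, 488, 0]) cube([1769, 134, 16]);
translate([247, 548, 16]) cube([1769, 14, 483]);
translate([247, 488, 499]) cube([1769, 134, 16]);


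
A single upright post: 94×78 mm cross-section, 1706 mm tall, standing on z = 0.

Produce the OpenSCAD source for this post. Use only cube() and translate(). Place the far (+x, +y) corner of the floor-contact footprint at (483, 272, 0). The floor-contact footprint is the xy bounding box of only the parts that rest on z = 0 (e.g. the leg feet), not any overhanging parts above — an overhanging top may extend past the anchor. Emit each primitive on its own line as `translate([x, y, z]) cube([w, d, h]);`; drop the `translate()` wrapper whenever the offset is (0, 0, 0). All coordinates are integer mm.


translate([389, 194, 0]) cube([94, 78, 1706]);


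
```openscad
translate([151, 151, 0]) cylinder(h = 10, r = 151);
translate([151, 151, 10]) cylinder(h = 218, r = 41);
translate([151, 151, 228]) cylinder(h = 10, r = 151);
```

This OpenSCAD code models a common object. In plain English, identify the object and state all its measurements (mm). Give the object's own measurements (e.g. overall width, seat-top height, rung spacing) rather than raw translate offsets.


A spool: two coaxial disc flanges of radius 151 mm and thickness 10 mm, joined by a core cylinder of radius 41 mm and height 218 mm. The lower flange rests on z = 0 and the three cylinders share a vertical axis.


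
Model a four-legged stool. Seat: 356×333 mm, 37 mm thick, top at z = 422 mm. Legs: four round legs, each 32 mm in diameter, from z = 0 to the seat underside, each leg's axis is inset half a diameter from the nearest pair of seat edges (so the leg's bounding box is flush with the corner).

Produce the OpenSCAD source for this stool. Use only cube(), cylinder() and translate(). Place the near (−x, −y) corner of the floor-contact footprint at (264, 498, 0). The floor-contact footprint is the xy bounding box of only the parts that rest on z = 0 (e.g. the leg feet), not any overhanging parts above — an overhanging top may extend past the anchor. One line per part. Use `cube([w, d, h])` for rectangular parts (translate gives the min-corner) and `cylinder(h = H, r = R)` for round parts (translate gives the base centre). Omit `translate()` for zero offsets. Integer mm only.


translate([264, 498, 385]) cube([356, 333, 37]);
translate([280, 514, 0]) cylinder(h = 385, r = 16);
translate([604, 514, 0]) cylinder(h = 385, r = 16);
translate([280, 815, 0]) cylinder(h = 385, r = 16);
translate([604, 815, 0]) cylinder(h = 385, r = 16);


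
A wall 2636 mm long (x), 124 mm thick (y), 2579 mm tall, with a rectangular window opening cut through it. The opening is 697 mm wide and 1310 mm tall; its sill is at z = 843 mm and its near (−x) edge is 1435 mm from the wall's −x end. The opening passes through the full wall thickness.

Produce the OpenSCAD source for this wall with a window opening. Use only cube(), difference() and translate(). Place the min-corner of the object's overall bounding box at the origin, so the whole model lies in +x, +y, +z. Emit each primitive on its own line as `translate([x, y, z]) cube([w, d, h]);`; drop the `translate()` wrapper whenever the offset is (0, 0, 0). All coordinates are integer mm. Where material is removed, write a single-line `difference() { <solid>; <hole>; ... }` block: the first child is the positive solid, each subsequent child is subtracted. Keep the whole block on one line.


difference() { cube([2636, 124, 2579]); translate([1435, 0, 843]) cube([697, 124, 1310]); }


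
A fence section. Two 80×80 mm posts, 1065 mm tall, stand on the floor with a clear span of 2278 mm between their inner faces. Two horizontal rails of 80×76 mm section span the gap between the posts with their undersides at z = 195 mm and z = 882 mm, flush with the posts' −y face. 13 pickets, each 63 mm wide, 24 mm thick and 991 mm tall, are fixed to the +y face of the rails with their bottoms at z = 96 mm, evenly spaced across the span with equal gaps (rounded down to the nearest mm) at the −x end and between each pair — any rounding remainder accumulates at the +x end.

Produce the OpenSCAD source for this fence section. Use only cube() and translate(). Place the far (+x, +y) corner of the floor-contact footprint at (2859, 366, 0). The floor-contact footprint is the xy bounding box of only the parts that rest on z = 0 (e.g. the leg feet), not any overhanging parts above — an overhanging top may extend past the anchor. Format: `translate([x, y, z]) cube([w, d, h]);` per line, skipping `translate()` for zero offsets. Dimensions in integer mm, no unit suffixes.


translate([421, 286, 0]) cube([80, 80, 1065]);
translate([2779, 286, 0]) cube([80, 80, 1065]);
translate([501, 286, 195]) cube([2278, 80, 76]);
translate([501, 286, 882]) cube([2278, 80, 76]);
translate([605, 366, 96]) cube([63, 24, 991]);
translate([772, 366, 96]) cube([63, 24, 991]);
translate([939, 366, 96]) cube([63, 24, 991]);
translate([1106, 366, 96]) cube([63, 24, 991]);
translate([1273, 366, 96]) cube([63, 24, 991]);
translate([1440, 366, 96]) cube([63, 24, 991]);
translate([1607, 366, 96]) cube([63, 24, 991]);
translate([1774, 366, 96]) cube([63, 24, 991]);
translate([1941, 366, 96]) cube([63, 24, 991]);
translate([2108, 366, 96]) cube([63, 24, 991]);
translate([2275, 366, 96]) cube([63, 24, 991]);
translate([2442, 366, 96]) cube([63, 24, 991]);
translate([2609, 366, 96]) cube([63, 24, 991]);


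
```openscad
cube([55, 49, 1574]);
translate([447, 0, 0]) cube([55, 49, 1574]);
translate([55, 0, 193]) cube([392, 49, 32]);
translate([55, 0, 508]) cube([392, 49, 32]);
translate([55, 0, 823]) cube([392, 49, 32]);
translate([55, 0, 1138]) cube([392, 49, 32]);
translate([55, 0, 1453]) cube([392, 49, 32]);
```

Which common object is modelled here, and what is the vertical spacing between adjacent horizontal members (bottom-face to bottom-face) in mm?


A ladder. The rung spacing is 315 mm.

Two tall 55×49 posts with 5 short bars between them — a ladder. Adjacent rungs sit at z = 193 and z = 508, so the spacing is 508 − 193 = 315 mm.
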